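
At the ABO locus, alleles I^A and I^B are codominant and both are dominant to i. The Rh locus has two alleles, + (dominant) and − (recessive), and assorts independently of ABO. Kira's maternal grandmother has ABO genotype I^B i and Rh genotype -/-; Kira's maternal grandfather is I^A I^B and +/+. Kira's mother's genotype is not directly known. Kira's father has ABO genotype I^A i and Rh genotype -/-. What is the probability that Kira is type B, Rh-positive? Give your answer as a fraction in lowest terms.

1/8

Kira's mother's ABO genotype from I^B i × I^A I^B: 1/4 I^A I^B, 1/4 I^A i, 1/4 I^B I^B, 1/4 I^B i.
Crossing each possibility with the father I^A i and summing P(type B): 1/4·1/4 + 1/4·0 + 1/4·1/2 + 1/4·1/4 = 1/4.
Similarly for Rh via the mother's Rh distribution: P(Rh+) = 1/2.
Independent loci: 1/4 × 1/2 = 1/8.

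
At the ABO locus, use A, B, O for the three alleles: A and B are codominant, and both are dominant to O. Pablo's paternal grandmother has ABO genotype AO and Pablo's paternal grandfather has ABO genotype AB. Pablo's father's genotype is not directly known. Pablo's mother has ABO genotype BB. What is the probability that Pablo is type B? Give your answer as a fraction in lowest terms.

Pablo's father's ABO genotype from AO × AB: 1/4 AA, 1/4 AB, 1/4 AO, 1/4 BO.
Crossing each possibility with the mother BB and summing P(type B): 1/4·0 + 1/4·1/2 + 1/4·1/2 + 1/4·1 = 1/2.

1/2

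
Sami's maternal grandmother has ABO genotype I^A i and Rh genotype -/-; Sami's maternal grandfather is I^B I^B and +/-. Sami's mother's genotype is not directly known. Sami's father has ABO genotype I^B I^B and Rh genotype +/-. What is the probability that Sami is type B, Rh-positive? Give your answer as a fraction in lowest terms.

Sami's mother's ABO genotype from I^A i × I^B I^B: 1/2 I^A I^B, 1/2 I^B i.
Crossing each possibility with the father I^B I^B and summing P(type B): 1/2·1/2 + 1/2·1 = 3/4.
Similarly for Rh via the mother's Rh distribution: P(Rh+) = 5/8.
Independent loci: 3/4 × 5/8 = 15/32.

15/32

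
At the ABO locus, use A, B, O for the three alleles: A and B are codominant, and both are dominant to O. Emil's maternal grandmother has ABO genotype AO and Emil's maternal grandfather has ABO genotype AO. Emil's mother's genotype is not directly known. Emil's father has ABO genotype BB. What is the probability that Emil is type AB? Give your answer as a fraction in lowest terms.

Emil's mother's ABO genotype from AO × AO: 1/4 AA, 1/2 AO, 1/4 OO.
Crossing each possibility with the father BB and summing P(type AB): 1/4·1 + 1/2·1/2 + 1/4·0 = 1/2.

1/2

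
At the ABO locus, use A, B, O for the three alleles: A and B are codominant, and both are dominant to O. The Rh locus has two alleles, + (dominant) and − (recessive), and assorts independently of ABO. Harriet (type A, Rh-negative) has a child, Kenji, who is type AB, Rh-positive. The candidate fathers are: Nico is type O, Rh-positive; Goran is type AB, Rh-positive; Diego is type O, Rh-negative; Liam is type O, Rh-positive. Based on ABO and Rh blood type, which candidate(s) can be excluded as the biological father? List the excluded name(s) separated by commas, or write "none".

A candidate is excluded only if no genotype consistent with his phenotype could produce a type AB, Rh-positive child with a type A, Rh-negative mother.
Nico (type O, Rh+): no genotype consistent with that phenotype can produce a type-AB Rh+ child with a type-A mother.
Diego (type O, Rh-): no genotype consistent with that phenotype can produce a type-AB Rh+ child with a type-A mother.
Liam (type O, Rh+): no genotype consistent with that phenotype can produce a type-AB Rh+ child with a type-A mother.

Nico, Diego, Liam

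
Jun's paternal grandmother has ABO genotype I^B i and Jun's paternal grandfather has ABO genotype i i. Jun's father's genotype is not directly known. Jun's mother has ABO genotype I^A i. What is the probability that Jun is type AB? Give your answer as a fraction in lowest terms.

Jun's father's ABO genotype from I^B i × i i: 1/2 I^B i, 1/2 i i.
Crossing each possibility with the mother I^A i and summing P(type AB): 1/2·1/4 + 1/2·0 = 1/8.

1/8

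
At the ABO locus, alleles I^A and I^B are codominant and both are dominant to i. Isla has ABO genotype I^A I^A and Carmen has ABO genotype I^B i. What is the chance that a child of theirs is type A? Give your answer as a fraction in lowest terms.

ABO cross I^A I^A × I^B i → offspring phenotypes: 1/2 A, 1/2 AB.
So P(type A) = 1/2.

1/2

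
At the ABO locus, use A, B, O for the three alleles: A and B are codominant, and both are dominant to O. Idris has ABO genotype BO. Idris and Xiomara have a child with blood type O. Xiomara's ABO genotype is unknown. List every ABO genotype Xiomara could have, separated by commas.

AO, BO, OO

For each candidate genotype of Xiomara, check whether crossing it with BO can produce every observed child phenotype.
  AA → possible child types {A, AB} ✗
  AB → possible child types {A, B, AB} ✗
  AO → possible child types {O, A, B, AB} ✓
  BB → possible child types {B} ✗
  BO → possible child types {O, B} ✓
  OO → possible child types {O, B} ✓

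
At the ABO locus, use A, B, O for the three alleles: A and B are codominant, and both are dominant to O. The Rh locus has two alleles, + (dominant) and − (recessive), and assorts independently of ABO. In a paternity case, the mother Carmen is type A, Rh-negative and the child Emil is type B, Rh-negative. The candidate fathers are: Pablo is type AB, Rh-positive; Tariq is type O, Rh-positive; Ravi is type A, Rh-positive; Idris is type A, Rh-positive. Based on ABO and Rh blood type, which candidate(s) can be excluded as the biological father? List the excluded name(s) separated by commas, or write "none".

A candidate is excluded only if no genotype consistent with his phenotype could produce a type B, Rh-negative child with a type A, Rh-negative mother.
Tariq (type O, Rh+): no genotype consistent with that phenotype can produce a type-B Rh- child with a type-A mother.
Ravi (type A, Rh+): no genotype consistent with that phenotype can produce a type-B Rh- child with a type-A mother.
Idris (type A, Rh+): no genotype consistent with that phenotype can produce a type-B Rh- child with a type-A mother.

Tariq, Ravi, Idris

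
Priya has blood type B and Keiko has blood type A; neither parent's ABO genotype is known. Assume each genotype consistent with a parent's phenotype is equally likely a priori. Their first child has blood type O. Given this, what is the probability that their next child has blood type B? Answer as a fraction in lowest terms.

Possible genotypes: Priya ∈ {I^B I^B, I^B i}; Keiko ∈ {I^A I^A, I^A i}.
Weight each parental genotype pair by prior × P(type-O child):
  I^B i × I^A i: posterior weight 1; P(next child type B) = 1/4.
Weighted sum = 1/4.

1/4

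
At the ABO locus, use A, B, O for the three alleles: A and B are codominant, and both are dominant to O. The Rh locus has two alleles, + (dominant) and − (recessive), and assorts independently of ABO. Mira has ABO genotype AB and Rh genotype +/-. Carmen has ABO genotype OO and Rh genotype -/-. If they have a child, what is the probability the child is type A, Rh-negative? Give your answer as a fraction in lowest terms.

ABO cross AB × OO → offspring phenotypes: 1/2 A, 1/2 B.
Rh cross +/- × -/- → 1/2 Rh+, 1/2 Rh-.
Independent loci: P(type A, Rh-negative) = 1/2 × 1/2 = 1/4.

1/4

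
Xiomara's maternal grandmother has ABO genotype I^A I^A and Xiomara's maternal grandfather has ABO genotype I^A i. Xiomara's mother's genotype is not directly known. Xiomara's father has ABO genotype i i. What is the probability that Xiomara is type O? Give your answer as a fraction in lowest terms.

1/4

Xiomara's mother's ABO genotype from I^A I^A × I^A i: 1/2 I^A I^A, 1/2 I^A i.
Crossing each possibility with the father i i and summing P(type O): 1/2·0 + 1/2·1/2 = 1/4.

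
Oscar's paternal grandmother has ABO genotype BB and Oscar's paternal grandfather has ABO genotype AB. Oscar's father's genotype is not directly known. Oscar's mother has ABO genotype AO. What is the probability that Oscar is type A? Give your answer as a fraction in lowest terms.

Oscar's father's ABO genotype from BB × AB: 1/2 AB, 1/2 BB.
Crossing each possibility with the mother AO and summing P(type A): 1/2·1/2 + 1/2·0 = 1/4.

1/4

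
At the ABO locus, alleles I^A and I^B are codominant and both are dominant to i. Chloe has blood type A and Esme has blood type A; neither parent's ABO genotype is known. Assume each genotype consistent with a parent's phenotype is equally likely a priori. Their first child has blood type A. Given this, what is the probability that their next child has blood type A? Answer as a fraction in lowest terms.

19/20

Possible genotypes: Chloe ∈ {I^A I^A, I^A i}; Esme ∈ {I^A I^A, I^A i}.
Weight each parental genotype pair by prior × P(type-A child):
  I^A I^A × I^A I^A: posterior weight 4/15; P(next child type A) = 1.
  I^A I^A × I^A i: posterior weight 4/15; P(next child type A) = 1.
  I^A i × I^A I^A: posterior weight 4/15; P(next child type A) = 1.
  I^A i × I^A i: posterior weight 1/5; P(next child type A) = 3/4.
Weighted sum = 19/20.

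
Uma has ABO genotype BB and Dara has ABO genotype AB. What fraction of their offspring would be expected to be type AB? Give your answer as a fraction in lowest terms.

ABO cross BB × AB → offspring phenotypes: 1/2 B, 1/2 AB.
So P(type AB) = 1/2.

1/2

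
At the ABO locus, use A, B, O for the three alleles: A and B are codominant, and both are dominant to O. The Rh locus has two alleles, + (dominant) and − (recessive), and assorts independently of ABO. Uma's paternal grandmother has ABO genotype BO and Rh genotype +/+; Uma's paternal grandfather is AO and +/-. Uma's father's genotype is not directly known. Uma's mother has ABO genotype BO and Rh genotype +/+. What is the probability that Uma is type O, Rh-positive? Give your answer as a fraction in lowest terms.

Uma's father's ABO genotype from BO × AO: 1/4 AB, 1/4 AO, 1/4 BO, 1/4 OO.
Crossing each possibility with the mother BO and summing P(type O): 1/4·0 + 1/4·1/4 + 1/4·1/4 + 1/4·1/2 = 1/4.
Similarly for Rh via the father's Rh distribution: P(Rh+) = 1.
Independent loci: 1/4 × 1 = 1/4.

1/4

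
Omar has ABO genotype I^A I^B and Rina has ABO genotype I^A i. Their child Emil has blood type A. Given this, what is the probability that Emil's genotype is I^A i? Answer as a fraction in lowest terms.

1/2

Cross I^A I^B × I^A i → 1/4 I^A I^A, 1/4 I^A I^B, 1/4 I^A i, 1/4 I^B i.
Type-A genotypes among offspring: I^A I^A (1/4), I^A i (1/4); total 1/2.
P(I^A i | type A) = (1/4) / (1/2) = 1/2.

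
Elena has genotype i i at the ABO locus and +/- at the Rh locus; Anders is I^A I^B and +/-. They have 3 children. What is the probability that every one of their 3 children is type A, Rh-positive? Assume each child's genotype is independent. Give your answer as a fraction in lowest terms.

ABO cross i i × I^A I^B → 1/2 A, 1/2 B.
Rh cross +/- × +/- → 3/4 Rh+, 1/4 Rh-; so P(type A, Rh-positive) = 1/2 × 3/4 = 3/8 per child.
All 3 independent: (3/8)^3 = 27/512.

27/512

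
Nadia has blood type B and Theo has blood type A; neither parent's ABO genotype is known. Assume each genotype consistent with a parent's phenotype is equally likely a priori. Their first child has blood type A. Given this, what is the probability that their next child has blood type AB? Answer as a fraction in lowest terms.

Possible genotypes: Nadia ∈ {BB, BO}; Theo ∈ {AA, AO}.
Weight each parental genotype pair by prior × P(type-A child):
  BO × AA: posterior weight 2/3; P(next child type AB) = 1/2.
  BO × AO: posterior weight 1/3; P(next child type AB) = 1/4.
Weighted sum = 5/12.

5/12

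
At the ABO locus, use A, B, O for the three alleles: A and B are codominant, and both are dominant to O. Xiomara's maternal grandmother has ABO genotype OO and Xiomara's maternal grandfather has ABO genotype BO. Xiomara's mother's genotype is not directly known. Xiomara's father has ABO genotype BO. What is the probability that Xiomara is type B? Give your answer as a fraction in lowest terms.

Xiomara's mother's ABO genotype from OO × BO: 1/2 BO, 1/2 OO.
Crossing each possibility with the father BO and summing P(type B): 1/2·3/4 + 1/2·1/2 = 5/8.

5/8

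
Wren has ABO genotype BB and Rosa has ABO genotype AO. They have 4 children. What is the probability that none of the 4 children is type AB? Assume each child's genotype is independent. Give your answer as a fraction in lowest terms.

ABO cross BB × AO → 1/2 B, 1/2 AB.
So P(type AB) = 1/2 per child.
P(not type AB) = 1/2 for one child; (1/2)^4 = 1/16.

1/16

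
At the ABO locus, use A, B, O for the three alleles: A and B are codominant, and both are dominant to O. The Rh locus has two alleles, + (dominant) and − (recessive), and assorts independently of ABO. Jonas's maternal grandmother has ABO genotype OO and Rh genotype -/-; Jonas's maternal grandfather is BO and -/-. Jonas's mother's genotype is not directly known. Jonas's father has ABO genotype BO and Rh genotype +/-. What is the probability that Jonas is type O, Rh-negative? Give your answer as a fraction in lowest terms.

3/16

Jonas's mother's ABO genotype from OO × BO: 1/2 BO, 1/2 OO.
Crossing each possibility with the father BO and summing P(type O): 1/2·1/4 + 1/2·1/2 = 3/8.
Similarly for Rh via the mother's Rh distribution: P(Rh-) = 1/2.
Independent loci: 3/8 × 1/2 = 3/16.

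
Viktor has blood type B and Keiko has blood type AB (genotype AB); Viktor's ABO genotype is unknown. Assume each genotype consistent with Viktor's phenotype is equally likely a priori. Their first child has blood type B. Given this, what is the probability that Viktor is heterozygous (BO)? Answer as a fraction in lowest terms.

Possible genotypes: Viktor ∈ {BB, BO}; Keiko ∈ {AB}.
Weight each parental genotype pair by prior × P(type-B child):
  BB × AB: posterior weight 1/2.
  BO × AB: posterior weight 1/2.
Sum the posterior weight over pairs where Viktor is BO: 1/2.

1/2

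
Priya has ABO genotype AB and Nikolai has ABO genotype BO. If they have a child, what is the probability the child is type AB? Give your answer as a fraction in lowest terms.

ABO cross AB × BO → offspring phenotypes: 1/4 A, 1/2 B, 1/4 AB.
So P(type AB) = 1/4.

1/4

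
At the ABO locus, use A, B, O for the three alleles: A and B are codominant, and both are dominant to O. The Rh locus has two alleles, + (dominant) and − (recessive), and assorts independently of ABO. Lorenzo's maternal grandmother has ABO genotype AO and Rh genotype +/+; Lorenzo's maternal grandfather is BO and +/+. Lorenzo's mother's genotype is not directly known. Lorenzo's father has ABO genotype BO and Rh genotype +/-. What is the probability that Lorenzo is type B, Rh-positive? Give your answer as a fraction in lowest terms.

1/2

Lorenzo's mother's ABO genotype from AO × BO: 1/4 AB, 1/4 AO, 1/4 BO, 1/4 OO.
Crossing each possibility with the father BO and summing P(type B): 1/4·1/2 + 1/4·1/4 + 1/4·3/4 + 1/4·1/2 = 1/2.
Similarly for Rh via the mother's Rh distribution: P(Rh+) = 1.
Independent loci: 1/2 × 1 = 1/2.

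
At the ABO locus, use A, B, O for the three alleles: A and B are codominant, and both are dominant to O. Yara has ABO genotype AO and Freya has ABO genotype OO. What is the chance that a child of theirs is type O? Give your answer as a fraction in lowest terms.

ABO cross AO × OO → offspring phenotypes: 1/2 O, 1/2 A.
So P(type O) = 1/2.

1/2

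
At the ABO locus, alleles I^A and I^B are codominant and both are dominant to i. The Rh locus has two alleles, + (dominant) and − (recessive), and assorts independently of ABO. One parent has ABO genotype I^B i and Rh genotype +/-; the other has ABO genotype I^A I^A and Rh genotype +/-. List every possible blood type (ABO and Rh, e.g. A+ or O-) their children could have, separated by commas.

A+, A-, AB+, AB-

Gametes from I^B i × I^A I^A give offspring ABO genotypes I^A I^B, I^A i, i.e. phenotypes A, AB.
Rh cross +/- × +/- → phenotypes Rh+, Rh-.
Combining independently: A+, A-, AB+, AB-.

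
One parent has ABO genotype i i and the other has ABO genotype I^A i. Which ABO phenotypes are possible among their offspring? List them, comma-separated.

O, A

Gametes from i i × I^A i give offspring ABO genotypes I^A i, i i, i.e. phenotypes O, A.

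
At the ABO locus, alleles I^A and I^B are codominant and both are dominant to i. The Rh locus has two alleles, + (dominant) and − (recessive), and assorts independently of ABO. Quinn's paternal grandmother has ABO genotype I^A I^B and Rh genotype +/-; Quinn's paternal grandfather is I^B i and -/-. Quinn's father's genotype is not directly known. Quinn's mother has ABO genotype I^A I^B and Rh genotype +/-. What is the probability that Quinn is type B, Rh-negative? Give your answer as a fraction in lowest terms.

9/64

Quinn's father's ABO genotype from I^A I^B × I^B i: 1/4 I^A I^B, 1/4 I^A i, 1/4 I^B I^B, 1/4 I^B i.
Crossing each possibility with the mother I^A I^B and summing P(type B): 1/4·1/4 + 1/4·1/4 + 1/4·1/2 + 1/4·1/2 = 3/8.
Similarly for Rh via the father's Rh distribution: P(Rh-) = 3/8.
Independent loci: 3/8 × 3/8 = 9/64.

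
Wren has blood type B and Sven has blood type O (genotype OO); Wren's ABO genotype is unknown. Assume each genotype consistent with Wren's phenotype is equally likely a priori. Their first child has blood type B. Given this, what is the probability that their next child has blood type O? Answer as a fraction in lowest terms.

1/6

Possible genotypes: Wren ∈ {BB, BO}; Sven ∈ {OO}.
Weight each parental genotype pair by prior × P(type-B child):
  BB × OO: posterior weight 2/3; P(next child type O) = 0.
  BO × OO: posterior weight 1/3; P(next child type O) = 1/2.
Weighted sum = 1/6.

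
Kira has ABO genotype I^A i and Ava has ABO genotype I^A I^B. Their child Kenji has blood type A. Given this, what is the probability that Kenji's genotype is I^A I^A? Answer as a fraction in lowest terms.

Cross I^A i × I^A I^B → 1/4 I^A I^A, 1/4 I^A I^B, 1/4 I^A i, 1/4 I^B i.
Type-A genotypes among offspring: I^A I^A (1/4), I^A i (1/4); total 1/2.
P(I^A I^A | type A) = (1/4) / (1/2) = 1/2.

1/2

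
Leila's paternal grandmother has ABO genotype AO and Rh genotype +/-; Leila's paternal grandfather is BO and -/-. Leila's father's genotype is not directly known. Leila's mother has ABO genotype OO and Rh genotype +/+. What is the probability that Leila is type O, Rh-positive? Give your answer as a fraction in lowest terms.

Leila's father's ABO genotype from AO × BO: 1/4 AB, 1/4 AO, 1/4 BO, 1/4 OO.
Crossing each possibility with the mother OO and summing P(type O): 1/4·0 + 1/4·1/2 + 1/4·1/2 + 1/4·1 = 1/2.
Similarly for Rh via the father's Rh distribution: P(Rh+) = 1.
Independent loci: 1/2 × 1 = 1/2.

1/2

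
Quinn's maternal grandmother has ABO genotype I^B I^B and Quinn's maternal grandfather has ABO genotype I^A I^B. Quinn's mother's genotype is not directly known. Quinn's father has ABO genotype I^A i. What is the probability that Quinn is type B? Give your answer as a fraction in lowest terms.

3/8

Quinn's mother's ABO genotype from I^B I^B × I^A I^B: 1/2 I^A I^B, 1/2 I^B I^B.
Crossing each possibility with the father I^A i and summing P(type B): 1/2·1/4 + 1/2·1/2 = 3/8.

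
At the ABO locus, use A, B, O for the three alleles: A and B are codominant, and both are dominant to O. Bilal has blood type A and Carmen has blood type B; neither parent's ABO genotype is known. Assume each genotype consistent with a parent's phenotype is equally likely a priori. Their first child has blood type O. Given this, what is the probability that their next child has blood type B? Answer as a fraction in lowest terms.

1/4

Possible genotypes: Bilal ∈ {AA, AO}; Carmen ∈ {BB, BO}.
Weight each parental genotype pair by prior × P(type-O child):
  AO × BO: posterior weight 1; P(next child type B) = 1/4.
Weighted sum = 1/4.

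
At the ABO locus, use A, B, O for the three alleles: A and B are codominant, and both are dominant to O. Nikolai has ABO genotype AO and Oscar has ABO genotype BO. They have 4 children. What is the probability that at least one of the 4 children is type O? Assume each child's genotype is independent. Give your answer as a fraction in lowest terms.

ABO cross AO × BO → 1/4 O, 1/4 A, 1/4 B, 1/4 AB.
So P(type O) = 1/4 per child.
P(none) = (3/4)^4 = 81/256; P(at least one) = 1 − 81/256 = 175/256.

175/256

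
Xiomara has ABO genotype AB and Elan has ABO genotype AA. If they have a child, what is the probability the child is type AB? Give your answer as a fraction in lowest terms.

ABO cross AB × AA → offspring phenotypes: 1/2 A, 1/2 AB.
So P(type AB) = 1/2.

1/2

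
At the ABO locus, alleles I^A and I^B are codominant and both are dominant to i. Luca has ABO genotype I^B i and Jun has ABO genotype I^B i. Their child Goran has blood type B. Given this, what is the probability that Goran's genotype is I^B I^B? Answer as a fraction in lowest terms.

Cross I^B i × I^B i → 1/4 I^B I^B, 1/2 I^B i, 1/4 i i.
Type-B genotypes among offspring: I^B I^B (1/4), I^B i (1/2); total 3/4.
P(I^B I^B | type B) = (1/4) / (3/4) = 1/3.

1/3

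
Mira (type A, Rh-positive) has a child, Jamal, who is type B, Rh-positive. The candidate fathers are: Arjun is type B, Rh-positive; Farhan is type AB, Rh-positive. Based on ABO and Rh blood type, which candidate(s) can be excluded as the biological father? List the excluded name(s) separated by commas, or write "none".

A candidate is excluded only if no genotype consistent with his phenotype could produce a type B, Rh-positive child with a type A, Rh-positive mother.
Every candidate has at least one consistent genotype combination, so none can be excluded.

none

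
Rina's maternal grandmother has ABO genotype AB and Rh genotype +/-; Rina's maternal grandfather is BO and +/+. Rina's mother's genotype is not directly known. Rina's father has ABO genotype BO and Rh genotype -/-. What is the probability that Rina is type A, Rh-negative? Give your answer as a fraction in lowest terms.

Rina's mother's ABO genotype from AB × BO: 1/4 AB, 1/4 AO, 1/4 BB, 1/4 BO.
Crossing each possibility with the father BO and summing P(type A): 1/4·1/4 + 1/4·1/4 + 1/4·0 + 1/4·0 = 1/8.
Similarly for Rh via the mother's Rh distribution: P(Rh-) = 1/4.
Independent loci: 1/8 × 1/4 = 1/32.

1/32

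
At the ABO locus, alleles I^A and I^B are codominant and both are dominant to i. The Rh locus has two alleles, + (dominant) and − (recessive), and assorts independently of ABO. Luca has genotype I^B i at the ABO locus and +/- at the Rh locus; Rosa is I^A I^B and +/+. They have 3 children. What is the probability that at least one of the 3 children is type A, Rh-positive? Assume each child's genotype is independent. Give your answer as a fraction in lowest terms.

37/64

ABO cross I^B i × I^A I^B → 1/4 A, 1/2 B, 1/4 AB.
Rh cross +/- × +/+ → 1 Rh+; so P(type A, Rh-positive) = 1/4 × 1 = 1/4 per child.
P(none) = (3/4)^3 = 27/64; P(at least one) = 1 − 27/64 = 37/64.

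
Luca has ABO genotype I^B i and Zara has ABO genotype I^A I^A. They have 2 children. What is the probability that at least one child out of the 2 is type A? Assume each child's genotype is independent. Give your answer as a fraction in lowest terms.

3/4

ABO cross I^B i × I^A I^A → 1/2 A, 1/2 AB.
So P(type A) = 1/2 per child.
P(none) = (1/2)^2 = 1/4; P(at least one) = 1 − 1/4 = 3/4.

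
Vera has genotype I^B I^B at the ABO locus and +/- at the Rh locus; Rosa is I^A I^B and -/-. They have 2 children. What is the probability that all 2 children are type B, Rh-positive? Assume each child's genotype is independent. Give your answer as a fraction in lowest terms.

1/16

ABO cross I^B I^B × I^A I^B → 1/2 B, 1/2 AB.
Rh cross +/- × -/- → 1/2 Rh+, 1/2 Rh-; so P(type B, Rh-positive) = 1/2 × 1/2 = 1/4 per child.
All 2 independent: (1/4)^2 = 1/16.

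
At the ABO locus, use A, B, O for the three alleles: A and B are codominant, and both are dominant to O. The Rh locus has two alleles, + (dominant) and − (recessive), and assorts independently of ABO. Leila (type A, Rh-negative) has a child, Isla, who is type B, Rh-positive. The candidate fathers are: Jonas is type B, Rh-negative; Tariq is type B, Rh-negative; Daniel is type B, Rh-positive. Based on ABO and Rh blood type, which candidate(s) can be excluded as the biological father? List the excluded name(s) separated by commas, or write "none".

Jonas, Tariq

A candidate is excluded only if no genotype consistent with his phenotype could produce a type B, Rh-positive child with a type A, Rh-negative mother.
Jonas (type B, Rh-): no genotype consistent with that phenotype can produce a type-B Rh+ child with a type-A mother.
Tariq (type B, Rh-): no genotype consistent with that phenotype can produce a type-B Rh+ child with a type-A mother.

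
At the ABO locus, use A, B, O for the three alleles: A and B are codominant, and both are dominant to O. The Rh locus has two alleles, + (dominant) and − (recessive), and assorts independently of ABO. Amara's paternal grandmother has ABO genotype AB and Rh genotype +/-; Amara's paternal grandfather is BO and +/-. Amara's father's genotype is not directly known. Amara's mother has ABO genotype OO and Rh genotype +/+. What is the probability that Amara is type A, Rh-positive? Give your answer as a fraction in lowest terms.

Amara's father's ABO genotype from AB × BO: 1/4 AB, 1/4 AO, 1/4 BB, 1/4 BO.
Crossing each possibility with the mother OO and summing P(type A): 1/4·1/2 + 1/4·1/2 + 1/4·0 + 1/4·0 = 1/4.
Similarly for Rh via the father's Rh distribution: P(Rh+) = 1.
Independent loci: 1/4 × 1 = 1/4.

1/4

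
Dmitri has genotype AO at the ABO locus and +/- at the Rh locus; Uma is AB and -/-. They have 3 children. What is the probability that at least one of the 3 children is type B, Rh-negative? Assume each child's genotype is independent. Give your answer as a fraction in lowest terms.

169/512

ABO cross AO × AB → 1/2 A, 1/4 B, 1/4 AB.
Rh cross +/- × -/- → 1/2 Rh+, 1/2 Rh-; so P(type B, Rh-negative) = 1/4 × 1/2 = 1/8 per child.
P(none) = (7/8)^3 = 343/512; P(at least one) = 1 − 343/512 = 169/512.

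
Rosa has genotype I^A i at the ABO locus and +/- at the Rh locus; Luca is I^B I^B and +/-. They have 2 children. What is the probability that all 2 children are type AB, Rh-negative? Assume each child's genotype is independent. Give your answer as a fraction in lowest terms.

ABO cross I^A i × I^B I^B → 1/2 B, 1/2 AB.
Rh cross +/- × +/- → 3/4 Rh+, 1/4 Rh-; so P(type AB, Rh-negative) = 1/2 × 1/4 = 1/8 per child.
All 2 independent: (1/8)^2 = 1/64.

1/64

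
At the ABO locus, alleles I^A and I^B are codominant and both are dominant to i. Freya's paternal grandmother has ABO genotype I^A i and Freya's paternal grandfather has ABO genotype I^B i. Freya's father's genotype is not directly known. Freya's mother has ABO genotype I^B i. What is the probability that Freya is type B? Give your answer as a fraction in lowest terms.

Freya's father's ABO genotype from I^A i × I^B i: 1/4 I^A I^B, 1/4 I^A i, 1/4 I^B i, 1/4 i i.
Crossing each possibility with the mother I^B i and summing P(type B): 1/4·1/2 + 1/4·1/4 + 1/4·3/4 + 1/4·1/2 = 1/2.

1/2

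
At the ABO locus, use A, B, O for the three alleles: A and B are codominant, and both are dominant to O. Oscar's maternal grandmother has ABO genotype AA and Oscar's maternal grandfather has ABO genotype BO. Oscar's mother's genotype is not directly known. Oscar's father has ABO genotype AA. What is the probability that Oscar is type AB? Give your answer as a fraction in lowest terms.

Oscar's mother's ABO genotype from AA × BO: 1/2 AB, 1/2 AO.
Crossing each possibility with the father AA and summing P(type AB): 1/2·1/2 + 1/2·0 = 1/4.

1/4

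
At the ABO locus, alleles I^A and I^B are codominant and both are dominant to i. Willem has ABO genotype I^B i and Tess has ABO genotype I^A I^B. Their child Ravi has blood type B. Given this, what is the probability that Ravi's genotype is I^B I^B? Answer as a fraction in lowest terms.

1/2

Cross I^B i × I^A I^B → 1/4 I^A I^B, 1/4 I^A i, 1/4 I^B I^B, 1/4 I^B i.
Type-B genotypes among offspring: I^B I^B (1/4), I^B i (1/4); total 1/2.
P(I^B I^B | type B) = (1/4) / (1/2) = 1/2.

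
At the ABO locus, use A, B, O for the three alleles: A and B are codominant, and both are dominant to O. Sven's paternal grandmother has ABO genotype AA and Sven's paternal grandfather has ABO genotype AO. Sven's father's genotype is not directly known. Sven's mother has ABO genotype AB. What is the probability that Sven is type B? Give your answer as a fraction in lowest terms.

1/8

Sven's father's ABO genotype from AA × AO: 1/2 AA, 1/2 AO.
Crossing each possibility with the mother AB and summing P(type B): 1/2·0 + 1/2·1/4 = 1/8.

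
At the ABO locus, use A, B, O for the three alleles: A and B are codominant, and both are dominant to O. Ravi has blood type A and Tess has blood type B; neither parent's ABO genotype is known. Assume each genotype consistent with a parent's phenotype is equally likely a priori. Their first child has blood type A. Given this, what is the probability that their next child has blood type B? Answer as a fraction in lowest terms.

Possible genotypes: Ravi ∈ {AA, AO}; Tess ∈ {BB, BO}.
Weight each parental genotype pair by prior × P(type-A child):
  AA × BO: posterior weight 2/3; P(next child type B) = 0.
  AO × BO: posterior weight 1/3; P(next child type B) = 1/4.
Weighted sum = 1/12.

1/12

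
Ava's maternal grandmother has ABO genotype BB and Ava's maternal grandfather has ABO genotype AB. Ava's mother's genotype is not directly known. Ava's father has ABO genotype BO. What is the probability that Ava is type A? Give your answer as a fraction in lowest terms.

Ava's mother's ABO genotype from BB × AB: 1/2 AB, 1/2 BB.
Crossing each possibility with the father BO and summing P(type A): 1/2·1/4 + 1/2·0 = 1/8.

1/8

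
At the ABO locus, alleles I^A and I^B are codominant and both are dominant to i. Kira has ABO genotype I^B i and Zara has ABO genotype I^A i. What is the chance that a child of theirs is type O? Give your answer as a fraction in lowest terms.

ABO cross I^B i × I^A i → offspring phenotypes: 1/4 O, 1/4 A, 1/4 B, 1/4 AB.
So P(type O) = 1/4.

1/4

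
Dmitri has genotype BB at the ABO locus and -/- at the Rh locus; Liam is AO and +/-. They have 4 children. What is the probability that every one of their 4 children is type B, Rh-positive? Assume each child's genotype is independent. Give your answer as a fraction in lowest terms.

ABO cross BB × AO → 1/2 B, 1/2 AB.
Rh cross -/- × +/- → 1/2 Rh+, 1/2 Rh-; so P(type B, Rh-positive) = 1/2 × 1/2 = 1/4 per child.
All 4 independent: (1/4)^4 = 1/256.

1/256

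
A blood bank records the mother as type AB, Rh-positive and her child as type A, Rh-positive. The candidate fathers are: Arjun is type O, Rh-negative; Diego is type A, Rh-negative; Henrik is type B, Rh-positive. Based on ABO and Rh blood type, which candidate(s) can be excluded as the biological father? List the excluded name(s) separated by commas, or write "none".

A candidate is excluded only if no genotype consistent with his phenotype could produce a type A, Rh-positive child with a type AB, Rh-positive mother.
Every candidate has at least one consistent genotype combination, so none can be excluded.

none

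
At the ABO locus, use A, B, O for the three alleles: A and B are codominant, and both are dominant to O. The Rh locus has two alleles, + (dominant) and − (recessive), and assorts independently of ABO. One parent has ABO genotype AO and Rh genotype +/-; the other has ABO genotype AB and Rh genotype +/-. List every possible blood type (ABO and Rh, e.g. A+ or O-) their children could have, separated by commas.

A+, A-, B+, B-, AB+, AB-

Gametes from AO × AB give offspring ABO genotypes AA, AB, AO, BO, i.e. phenotypes A, B, AB.
Rh cross +/- × +/- → phenotypes Rh+, Rh-.
Combining independently: A+, A-, B+, B-, AB+, AB-.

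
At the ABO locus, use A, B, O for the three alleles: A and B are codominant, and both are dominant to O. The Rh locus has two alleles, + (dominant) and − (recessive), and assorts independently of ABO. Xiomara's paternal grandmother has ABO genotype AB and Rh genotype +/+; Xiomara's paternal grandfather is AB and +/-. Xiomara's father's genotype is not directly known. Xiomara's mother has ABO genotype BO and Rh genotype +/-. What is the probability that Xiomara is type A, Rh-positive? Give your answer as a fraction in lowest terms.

Xiomara's father's ABO genotype from AB × AB: 1/4 AA, 1/2 AB, 1/4 BB.
Crossing each possibility with the mother BO and summing P(type A): 1/4·1/2 + 1/2·1/4 + 1/4·0 = 1/4.
Similarly for Rh via the father's Rh distribution: P(Rh+) = 7/8.
Independent loci: 1/4 × 7/8 = 7/32.

7/32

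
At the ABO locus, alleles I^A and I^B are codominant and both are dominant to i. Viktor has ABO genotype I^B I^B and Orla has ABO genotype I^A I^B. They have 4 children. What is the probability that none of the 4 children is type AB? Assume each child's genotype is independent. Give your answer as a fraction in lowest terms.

ABO cross I^B I^B × I^A I^B → 1/2 B, 1/2 AB.
So P(type AB) = 1/2 per child.
P(not type AB) = 1/2 for one child; (1/2)^4 = 1/16.

1/16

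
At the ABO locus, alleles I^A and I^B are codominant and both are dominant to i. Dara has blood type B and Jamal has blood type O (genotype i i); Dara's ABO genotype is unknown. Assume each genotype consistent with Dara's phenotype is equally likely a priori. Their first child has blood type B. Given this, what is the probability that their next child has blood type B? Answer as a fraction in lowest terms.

5/6

Possible genotypes: Dara ∈ {I^B I^B, I^B i}; Jamal ∈ {i i}.
Weight each parental genotype pair by prior × P(type-B child):
  I^B I^B × i i: posterior weight 2/3; P(next child type B) = 1.
  I^B i × i i: posterior weight 1/3; P(next child type B) = 1/2.
Weighted sum = 5/6.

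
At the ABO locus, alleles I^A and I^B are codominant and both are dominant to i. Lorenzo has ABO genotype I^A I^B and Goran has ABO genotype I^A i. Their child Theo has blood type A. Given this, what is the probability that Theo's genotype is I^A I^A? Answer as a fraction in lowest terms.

1/2

Cross I^A I^B × I^A i → 1/4 I^A I^A, 1/4 I^A I^B, 1/4 I^A i, 1/4 I^B i.
Type-A genotypes among offspring: I^A I^A (1/4), I^A i (1/4); total 1/2.
P(I^A I^A | type A) = (1/4) / (1/2) = 1/2.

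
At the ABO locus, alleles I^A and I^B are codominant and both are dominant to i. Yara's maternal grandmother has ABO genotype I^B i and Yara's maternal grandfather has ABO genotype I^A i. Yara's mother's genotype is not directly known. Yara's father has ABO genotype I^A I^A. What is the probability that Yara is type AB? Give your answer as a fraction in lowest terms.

1/4

Yara's mother's ABO genotype from I^B i × I^A i: 1/4 I^A I^B, 1/4 I^A i, 1/4 I^B i, 1/4 i i.
Crossing each possibility with the father I^A I^A and summing P(type AB): 1/4·1/2 + 1/4·0 + 1/4·1/2 + 1/4·0 = 1/4.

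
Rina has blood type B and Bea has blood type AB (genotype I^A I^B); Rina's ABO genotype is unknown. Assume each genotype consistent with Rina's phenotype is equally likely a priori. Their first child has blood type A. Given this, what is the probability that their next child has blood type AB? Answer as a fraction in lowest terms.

Possible genotypes: Rina ∈ {I^B I^B, I^B i}; Bea ∈ {I^A I^B}.
Weight each parental genotype pair by prior × P(type-A child):
  I^B i × I^A I^B: posterior weight 1; P(next child type AB) = 1/4.
Weighted sum = 1/4.

1/4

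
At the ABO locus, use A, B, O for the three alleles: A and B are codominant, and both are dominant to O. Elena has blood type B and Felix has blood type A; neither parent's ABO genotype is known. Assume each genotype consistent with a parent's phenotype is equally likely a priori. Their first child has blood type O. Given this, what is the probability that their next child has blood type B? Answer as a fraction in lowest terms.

1/4

Possible genotypes: Elena ∈ {BB, BO}; Felix ∈ {AA, AO}.
Weight each parental genotype pair by prior × P(type-O child):
  BO × AO: posterior weight 1; P(next child type B) = 1/4.
Weighted sum = 1/4.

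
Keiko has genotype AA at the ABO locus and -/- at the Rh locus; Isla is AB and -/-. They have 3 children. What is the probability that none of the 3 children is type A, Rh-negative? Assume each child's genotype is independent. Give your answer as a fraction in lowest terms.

1/8

ABO cross AA × AB → 1/2 A, 1/2 AB.
Rh cross -/- × -/- → 1 Rh-; so P(type A, Rh-negative) = 1/2 × 1 = 1/2 per child.
P(not type A, Rh-negative) = 1/2 for one child; (1/2)^3 = 1/8.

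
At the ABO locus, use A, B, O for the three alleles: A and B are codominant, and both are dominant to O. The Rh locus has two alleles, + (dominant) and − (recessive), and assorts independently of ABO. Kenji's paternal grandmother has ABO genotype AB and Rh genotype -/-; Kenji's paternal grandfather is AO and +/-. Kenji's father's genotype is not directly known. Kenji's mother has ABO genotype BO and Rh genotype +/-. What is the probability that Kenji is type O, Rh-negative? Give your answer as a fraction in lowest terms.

3/64

Kenji's father's ABO genotype from AB × AO: 1/4 AA, 1/4 AB, 1/4 AO, 1/4 BO.
Crossing each possibility with the mother BO and summing P(type O): 1/4·0 + 1/4·0 + 1/4·1/4 + 1/4·1/4 = 1/8.
Similarly for Rh via the father's Rh distribution: P(Rh-) = 3/8.
Independent loci: 1/8 × 3/8 = 3/64.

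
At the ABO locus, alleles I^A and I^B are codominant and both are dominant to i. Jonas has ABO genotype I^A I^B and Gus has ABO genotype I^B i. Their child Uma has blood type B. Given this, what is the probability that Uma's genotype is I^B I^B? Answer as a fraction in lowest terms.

1/2

Cross I^A I^B × I^B i → 1/4 I^A I^B, 1/4 I^A i, 1/4 I^B I^B, 1/4 I^B i.
Type-B genotypes among offspring: I^B I^B (1/4), I^B i (1/4); total 1/2.
P(I^B I^B | type B) = (1/4) / (1/2) = 1/2.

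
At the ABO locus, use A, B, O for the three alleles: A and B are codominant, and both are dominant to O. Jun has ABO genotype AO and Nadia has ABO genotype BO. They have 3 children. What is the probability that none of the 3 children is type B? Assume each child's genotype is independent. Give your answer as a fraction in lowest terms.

ABO cross AO × BO → 1/4 O, 1/4 A, 1/4 B, 1/4 AB.
So P(type B) = 1/4 per child.
P(not type B) = 3/4 for one child; (3/4)^3 = 27/64.

27/64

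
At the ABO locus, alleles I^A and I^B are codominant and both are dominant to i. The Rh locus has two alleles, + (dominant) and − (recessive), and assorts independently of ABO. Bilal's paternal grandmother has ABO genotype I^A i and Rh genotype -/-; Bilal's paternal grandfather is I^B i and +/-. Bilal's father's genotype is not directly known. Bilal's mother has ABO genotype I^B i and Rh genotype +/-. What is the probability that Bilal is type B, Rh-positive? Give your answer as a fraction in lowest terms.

5/16

Bilal's father's ABO genotype from I^A i × I^B i: 1/4 I^A I^B, 1/4 I^A i, 1/4 I^B i, 1/4 i i.
Crossing each possibility with the mother I^B i and summing P(type B): 1/4·1/2 + 1/4·1/4 + 1/4·3/4 + 1/4·1/2 = 1/2.
Similarly for Rh via the father's Rh distribution: P(Rh+) = 5/8.
Independent loci: 1/2 × 5/8 = 5/16.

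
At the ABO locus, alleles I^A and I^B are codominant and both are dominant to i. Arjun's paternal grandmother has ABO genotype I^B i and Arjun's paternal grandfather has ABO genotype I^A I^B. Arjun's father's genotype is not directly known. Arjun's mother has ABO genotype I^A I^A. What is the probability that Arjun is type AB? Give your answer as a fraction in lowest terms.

1/2

Arjun's father's ABO genotype from I^B i × I^A I^B: 1/4 I^A I^B, 1/4 I^A i, 1/4 I^B I^B, 1/4 I^B i.
Crossing each possibility with the mother I^A I^A and summing P(type AB): 1/4·1/2 + 1/4·0 + 1/4·1 + 1/4·1/2 = 1/2.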